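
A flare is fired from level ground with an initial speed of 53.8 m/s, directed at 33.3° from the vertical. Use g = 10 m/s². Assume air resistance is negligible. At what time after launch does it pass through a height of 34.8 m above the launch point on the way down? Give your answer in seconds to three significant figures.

vₓ = 53.80 sin 33.3° = 29.54 m/s; v_y0 = 53.80 cos 33.3° = 44.97 m/s.
Set y = v_y0 t − ½ g t² = 34.8: 5.000 t² − 44.97 t + 34.8 = 0.
Quadratic formula: t = (44.97 ± √1326.0) / 10.0 = (44.97 ± 36.41) / 10.0 → t = 0.8552 s or 8.138 s.
The descending-branch root is 8.138 s.

8.14 s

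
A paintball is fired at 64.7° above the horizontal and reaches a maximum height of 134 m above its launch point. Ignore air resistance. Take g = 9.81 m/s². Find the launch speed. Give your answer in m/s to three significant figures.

56.7 m/s

At the peak v_y = 0, so v_y0 = √(2gH) = √(2 × 9.81 × 134) = 51.27 m/s.
v_y0 = v₀ sin θ ⇒ v₀ = 51.27 / sin 64.7° = 56.71 m/s.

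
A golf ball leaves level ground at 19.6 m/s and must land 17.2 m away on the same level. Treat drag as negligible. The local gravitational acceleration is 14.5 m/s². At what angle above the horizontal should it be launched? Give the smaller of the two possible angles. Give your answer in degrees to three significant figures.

20.2°

From R = (v₀²/g) sin 2θ: sin 2θ = 14.5 × 17.2 / 384.16 = 0.6492.
2θ = 40.48° or 180° − 40.48° = 139.5°, so θ = 20.24° or 69.76°.
The smaller angle is 20.24°.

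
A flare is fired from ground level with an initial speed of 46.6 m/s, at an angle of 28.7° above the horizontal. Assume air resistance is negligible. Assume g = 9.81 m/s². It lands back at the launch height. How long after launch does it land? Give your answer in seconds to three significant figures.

vₓ = 46.60 cos 28.7° = 40.88 m/s; v_y0 = 46.60 sin 28.7° = 22.38 m/s.
Landing at launch height ⇒ T = 2 v_y0 / g = 2 × 22.38 / 9.81 = 4.562 s.

4.56 s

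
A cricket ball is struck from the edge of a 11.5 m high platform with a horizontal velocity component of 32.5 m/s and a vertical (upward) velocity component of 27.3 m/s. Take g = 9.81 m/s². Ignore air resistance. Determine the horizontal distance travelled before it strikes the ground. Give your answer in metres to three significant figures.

Vertical motion (up positive, ground at y = 0): 4.905 t² − (27.30) t − 11.5 = 0, so t = (27.30 + √(27.30² + 2·9.81·11.5)) / 9.81 = (27.30 + 31.16) / 9.81 = 5.959 s.
Horizontal distance: R = vₓ t = 32.50 × 5.959 = 193.7 m.

194 m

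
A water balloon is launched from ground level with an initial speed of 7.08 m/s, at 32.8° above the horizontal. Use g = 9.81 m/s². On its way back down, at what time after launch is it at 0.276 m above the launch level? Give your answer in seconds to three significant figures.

Horizontal component vₓ = 7.080 cos 32.8° = 5.951 m/s; vertical v_y0 = 7.080 sin 32.8° = 3.835 m/s.
Set y = v_y0 t − ½ g t² = 0.276: 4.905 t² − 3.835 t + 0.276 = 0.
t = [3.835 ± √(3.835² − 2·9.81·0.276)] / 9.81 = (3.835 ± 3.049) / 9.81, so t = 0.08019 s or t = 0.7017 s.
The descending-branch root is 0.7017 s.

0.702 s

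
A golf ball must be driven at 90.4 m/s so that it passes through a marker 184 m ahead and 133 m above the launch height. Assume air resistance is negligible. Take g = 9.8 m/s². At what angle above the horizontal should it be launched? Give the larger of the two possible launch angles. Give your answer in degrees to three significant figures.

Trajectory: y = x tanθ − g x² (1 + tan²θ)/(2v₀²). With x = 184, y = 133, v₀ = 90.4, g = 9.80:
20.30 tan²θ − 184 tanθ + (153.3) = 0.
tanθ = [184 ± √(184² − 4 × 20.30 × (153.3))] / (2 × 20.30) = (184 ± 146.3) / 40.60, giving tanθ = 0.9282 or 8.136.
θ = 42.87° or 82.99°; the larger is 82.99°.

83.0°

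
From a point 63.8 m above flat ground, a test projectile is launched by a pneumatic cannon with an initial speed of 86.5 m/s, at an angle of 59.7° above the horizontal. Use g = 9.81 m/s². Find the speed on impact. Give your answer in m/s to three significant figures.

vₓ = 86.50 cos 59.7° = 43.64 m/s; v_y0 = 86.50 sin 59.7° = 74.68 m/s.
The projectile lands when y = 63.8 + (74.68) t − ½·9.81·t² = 0. Positive root: t = (74.68 + √(74.68² + 2·9.81·63.8)) / 9.81 = (74.68 + 82.64) / 9.81 = 16.04 s.
Vertical velocity at impact: v_y = v_y0 − g t = 74.68 − 9.81 × 16.04 = −82.64 m/s.
Speed: |v| = √(vₓ² + v_y²) = √(43.64² + 82.64²) = 93.46 m/s.

93.5 m/s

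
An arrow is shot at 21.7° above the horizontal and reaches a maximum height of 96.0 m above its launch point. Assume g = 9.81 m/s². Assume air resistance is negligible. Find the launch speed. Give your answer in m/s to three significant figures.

At the peak v_y = 0, so v_y0 = √(2gH) = √(2 × 9.81 × 96.0) = 43.40 m/s.
v_y0 = v₀ sin θ ⇒ v₀ = 43.40 / sin 21.7° = 117.4 m/s.

117 m/s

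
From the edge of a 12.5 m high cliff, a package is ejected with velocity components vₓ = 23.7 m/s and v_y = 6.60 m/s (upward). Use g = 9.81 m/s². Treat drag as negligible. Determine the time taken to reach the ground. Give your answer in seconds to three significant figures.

2.41 s

With up positive and y = 0 at the ground: y(t) = 12.5 + (6.600) t − 4.905 t². Setting y = 0 and taking the positive root: t = [6.600 + √(6.600² + 2·9.81·12.5)] / 9.81 = (6.600 + 16.99) / 9.81 = 2.405 s.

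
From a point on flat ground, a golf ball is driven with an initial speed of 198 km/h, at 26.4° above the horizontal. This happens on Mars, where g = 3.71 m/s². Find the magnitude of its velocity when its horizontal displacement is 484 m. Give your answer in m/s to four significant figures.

Convert: 198 km/h = 198/3.6 = 55.00 m/s.
Horizontal component vₓ = 55.00 cos 26.4° = 49.26 m/s; vertical v_y0 = 55.00 sin 26.4° = 24.45 m/s.
x = vₓ t ⇒ t = 484/49.26 = 9.825 s.
Vertical velocity there: v_y = v_y0 − g t = 24.45 − 3.71 × 9.825 = −11.99 m/s.
Speed: √(vₓ² + v_y²) = √(49.26² + 11.99²) = 50.70 m/s.

50.70 m/s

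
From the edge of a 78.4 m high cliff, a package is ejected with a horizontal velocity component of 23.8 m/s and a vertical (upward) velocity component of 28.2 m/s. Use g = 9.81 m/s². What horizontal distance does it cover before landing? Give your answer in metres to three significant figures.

186 m

The projectile lands when y = 78.4 + (28.20) t − ½·9.81·t² = 0. Positive root: t = (28.20 + √(28.20² + 2·9.81·78.4)) / 9.81 = (28.20 + 48.31) / 9.81 = 7.799 s.
Horizontal distance: R = vₓ t = 23.80 × 7.799 = 185.6 m.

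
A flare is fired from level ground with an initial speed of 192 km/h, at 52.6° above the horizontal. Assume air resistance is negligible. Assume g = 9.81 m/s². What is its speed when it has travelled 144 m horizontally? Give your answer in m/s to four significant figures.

Convert: 192 km/h = 192/3.6 = 53.33 m/s.
Horizontal component vₓ = 53.33 cos 52.6° = 32.39 m/s; vertical v_y0 = 53.33 sin 52.6° = 42.37 m/s.
x = vₓ t ⇒ t = 144/32.39 = 4.445 s.
Vertical velocity there: v_y = v_y0 − g t = 42.37 − 9.81 × 4.445 = −1.240 m/s.
Speed: √(vₓ² + v_y²) = √(32.39² + 1.240²) = 32.42 m/s.

32.42 m/s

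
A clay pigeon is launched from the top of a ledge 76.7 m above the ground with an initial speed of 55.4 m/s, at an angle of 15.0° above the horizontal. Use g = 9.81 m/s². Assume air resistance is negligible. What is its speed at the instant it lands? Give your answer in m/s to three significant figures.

67.6 m/s

vₓ = 55.40 cos 15.0° = 53.51 m/s; v_y0 = 55.40 sin 15.0° = 14.34 m/s.
With up positive and y = 0 at the ground: y(t) = 76.7 + (14.34) t − 4.905 t². Setting y = 0 and taking the positive root: t = [14.34 + √(14.34² + 2·9.81·76.7)] / 9.81 = (14.34 + 41.36) / 9.81 = 5.677 s.
Vertical velocity at impact: v_y = v_y0 − g t = 14.34 − 9.81 × 5.677 = −41.36 m/s.
Speed: |v| = √(vₓ² + v_y²) = √(53.51² + 41.36²) = 67.63 m/s.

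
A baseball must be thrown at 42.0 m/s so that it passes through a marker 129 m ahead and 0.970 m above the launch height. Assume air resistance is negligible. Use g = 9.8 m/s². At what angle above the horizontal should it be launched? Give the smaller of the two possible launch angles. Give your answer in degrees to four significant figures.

23.42°

Trajectory: y = x tanθ − g x² (1 + tan²θ)/(2v₀²). With x = 129, y = 0.970, v₀ = 42.0, g = 9.80:
46.22 tan²θ − 129 tanθ + (47.20) = 0.
tanθ = [129 ± √(129² − 4 × 46.22 × (47.20))] / (2 × 46.22) = (129 ± 88.96) / 92.45, giving tanθ = 0.4331 or 2.358.
θ = 23.42° or 67.02°; the smaller is 23.42°.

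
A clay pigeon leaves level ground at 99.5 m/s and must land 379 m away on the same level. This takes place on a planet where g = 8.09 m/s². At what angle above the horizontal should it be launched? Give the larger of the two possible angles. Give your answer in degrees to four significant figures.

R = v₀² sin 2θ / g gives sin 2θ = gR/v₀² = 8.09·379/99.5² = 0.3097.
2θ = 18.04° or 180° − 18.04° = 162.0°, so θ = 9.021° or 80.98°.
The larger angle is 80.98°.

80.98°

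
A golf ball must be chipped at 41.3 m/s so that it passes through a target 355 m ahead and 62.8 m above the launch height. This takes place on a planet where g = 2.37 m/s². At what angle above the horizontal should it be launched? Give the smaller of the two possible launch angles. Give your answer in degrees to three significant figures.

25.7°

Trajectory: y = x tanθ − g x² (1 + tan²θ)/(2v₀²). With x = 355, y = 62.8, v₀ = 41.3, g = 2.37:
87.55 tan²θ − 355 tanθ + (150.4) = 0.
tanθ = [355 ± √(355² − 4 × 87.55 × (150.4))] / (2 × 87.55) = (355 ± 270.9) / 175.1, giving tanθ = 0.4805 or 3.574.
θ = 25.66° or 74.37°; the smaller is 25.66°.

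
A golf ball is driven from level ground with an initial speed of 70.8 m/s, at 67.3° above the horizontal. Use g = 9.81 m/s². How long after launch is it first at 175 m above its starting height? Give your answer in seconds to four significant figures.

3.717 s

Horizontal component vₓ = 70.80 cos 67.3° = 27.32 m/s; vertical v_y0 = 70.80 sin 67.3° = 65.32 m/s.
Require v_y0 t − ½ g t² = 175, i.e. 4.905 t² − 65.32 t + 175 = 0.
Quadratic formula: t = (65.32 ± √832.64) / 9.81 = (65.32 ± 28.86) / 9.81 → t = 3.717 s or 9.600 s.
The first (ascending) time is 3.717 s.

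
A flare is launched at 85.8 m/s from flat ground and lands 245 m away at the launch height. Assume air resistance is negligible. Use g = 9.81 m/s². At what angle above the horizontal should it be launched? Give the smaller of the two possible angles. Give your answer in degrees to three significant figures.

9.53°

Level-ground range R = v₀² sin(2θ)/g ⇒ sin(2θ) = gR/v₀² = 9.81 × 245 / 85.8² = 0.3265.
2θ = 19.06° or 180° − 19.06° = 160.9°, so θ = 9.528° or 80.47°.
The smaller angle is 9.528°.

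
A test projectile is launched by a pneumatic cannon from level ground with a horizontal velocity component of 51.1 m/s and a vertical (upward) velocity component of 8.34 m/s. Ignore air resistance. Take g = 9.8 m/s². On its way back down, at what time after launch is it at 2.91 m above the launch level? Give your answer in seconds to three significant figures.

Height y(t) = 8.340 t − 4.900 t² = 2.91 gives 4.900 t² − 8.340 t + 2.91 = 0.
Quadratic formula: t = (8.340 ± √12.520) / 9.80 = (8.340 ± 3.538) / 9.80 → t = 0.4900 s or 1.212 s.
The descending-branch root is 1.212 s.

1.21 s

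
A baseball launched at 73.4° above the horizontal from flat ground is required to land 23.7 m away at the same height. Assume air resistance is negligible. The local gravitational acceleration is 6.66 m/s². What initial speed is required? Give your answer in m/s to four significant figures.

From R = (v₀² / g) sin 2θ: v₀ = √(gR / sin 2θ).
v₀ = √(6.66 × 23.7 / sin 146.8°) = √(157.8 / 0.5476) = √288.26 = 16.98 m/s.

16.98 m/s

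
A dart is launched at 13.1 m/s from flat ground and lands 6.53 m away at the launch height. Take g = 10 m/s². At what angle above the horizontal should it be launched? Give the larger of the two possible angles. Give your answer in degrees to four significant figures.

78.82°

Level-ground range R = v₀² sin(2θ)/g ⇒ sin(2θ) = gR/v₀² = 10.0 × 6.53 / 13.1² = 0.3805.
2θ = 22.37° or 180° − 22.37° = 157.6°, so θ = 11.18° or 78.82°.
The larger angle is 78.82°.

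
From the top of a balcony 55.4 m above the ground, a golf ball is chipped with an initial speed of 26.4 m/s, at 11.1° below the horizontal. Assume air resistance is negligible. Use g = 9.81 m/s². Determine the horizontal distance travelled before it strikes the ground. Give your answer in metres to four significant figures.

Horizontal component vₓ = 26.40 cos 11.1° = 25.91 m/s; vertical v_y0 = −5.083 m/s (downward).
The projectile lands when y = 55.4 + (−5.083) t − ½·9.81·t² = 0. Positive root: t = (−5.083 + √(5.083² + 2·9.81·55.4)) / 9.81 = (−5.083 + 33.36) / 9.81 = 2.882 s.
Horizontal distance: R = vₓ t = 25.91 × 2.882 = 74.67 m.

74.67 m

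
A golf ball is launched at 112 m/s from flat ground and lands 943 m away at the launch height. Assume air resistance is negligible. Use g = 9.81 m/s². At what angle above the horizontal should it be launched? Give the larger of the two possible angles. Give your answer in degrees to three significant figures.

R = v₀² sin 2θ / g gives sin 2θ = gR/v₀² = 9.81·943/112² = 0.7375.
2θ = 47.52° or 180° − 47.52° = 132.5°, so θ = 23.76° or 66.24°.
The larger angle is 66.24°.

66.2°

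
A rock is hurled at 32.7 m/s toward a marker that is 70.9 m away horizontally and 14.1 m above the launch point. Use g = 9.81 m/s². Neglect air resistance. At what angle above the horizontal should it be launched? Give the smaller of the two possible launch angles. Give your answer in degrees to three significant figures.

33.8°

Trajectory: y = x tanθ − g x² (1 + tan²θ)/(2v₀²). With x = 70.9, y = 14.1, v₀ = 32.7, g = 9.81:
23.06 tan²θ − 70.9 tanθ + (37.16) = 0.
tanθ = [70.9 ± √(70.9² − 4 × 23.06 × (37.16))] / (2 × 23.06) = (70.9 ± 39.99) / 46.12, giving tanθ = 0.6702 or 2.405.
θ = 33.83° or 67.42°; the smaller is 33.83°.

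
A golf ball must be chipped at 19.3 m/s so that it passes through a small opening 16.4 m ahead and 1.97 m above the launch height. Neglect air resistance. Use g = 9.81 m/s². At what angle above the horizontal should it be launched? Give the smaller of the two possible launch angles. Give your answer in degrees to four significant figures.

Trajectory: y = x tanθ − g x² (1 + tan²θ)/(2v₀²). With x = 16.4, y = 1.97, v₀ = 19.3, g = 9.81:
3.542 tan²θ − 16.4 tanθ + (5.512) = 0.
tanθ = [16.4 ± √(16.4² − 4 × 3.542 × (5.512))] / (2 × 3.542) = (16.4 ± 13.82) / 7.083, giving tanθ = 0.3648 or 4.266.
θ = 20.04° or 76.81°; the smaller is 20.04°.

20.04°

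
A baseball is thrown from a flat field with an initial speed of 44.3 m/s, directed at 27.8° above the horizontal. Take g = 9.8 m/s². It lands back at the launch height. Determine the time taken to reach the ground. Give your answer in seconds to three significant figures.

4.22 s

Horizontal component vₓ = 44.30 cos 27.8° = 39.19 m/s; vertical v_y0 = 44.30 sin 27.8° = 20.66 m/s.
It returns to y = 0 when t = 2 v_y0 / g = 2(20.66)/9.80 = 4.217 s.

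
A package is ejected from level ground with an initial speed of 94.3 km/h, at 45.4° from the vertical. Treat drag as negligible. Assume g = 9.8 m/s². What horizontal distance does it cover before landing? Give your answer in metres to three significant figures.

Convert: 94.3 km/h = 94.3/3.6 = 26.19 m/s.
Horizontal component vₓ = 26.19 sin 45.4° = 18.65 m/s; vertical v_y0 = 26.19 cos 45.4° = 18.39 m/s.
Time aloft: T = 2 v_y0 / g = 2 × 18.39 / 9.80 = 3.754 s.
Range: R = vₓ T = 18.65 × 3.754 = 70.01 m.

70.0 m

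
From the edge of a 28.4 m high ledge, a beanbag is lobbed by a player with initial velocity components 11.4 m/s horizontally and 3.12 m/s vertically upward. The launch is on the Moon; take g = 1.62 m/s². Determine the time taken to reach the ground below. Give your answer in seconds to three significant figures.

8.15 s

With up positive and y = 0 at the ground: y(t) = 28.4 + (3.120) t − 0.8100 t². Setting y = 0 and taking the positive root: t = [3.120 + √(3.120² + 2·1.62·28.4)] / 1.62 = (3.120 + 10.09) / 1.62 = 8.153 s.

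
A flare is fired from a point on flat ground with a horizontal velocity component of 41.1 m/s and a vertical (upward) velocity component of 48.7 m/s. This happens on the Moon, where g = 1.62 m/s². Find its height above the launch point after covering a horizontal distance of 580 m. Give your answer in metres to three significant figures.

Time to reach x = 580 m: t = x/vₓ = 580/41.10 = 14.11 s.
Height: y = v_y0 t − ½ g t² = 48.70 × 14.11 − 0.8100 × 14.11² = 687.3 − 161.3 = 525.9 m.

526 m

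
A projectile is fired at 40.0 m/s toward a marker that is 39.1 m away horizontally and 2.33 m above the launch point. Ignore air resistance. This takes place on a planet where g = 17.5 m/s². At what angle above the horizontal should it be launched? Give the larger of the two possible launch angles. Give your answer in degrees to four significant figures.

Trajectory: y = x tanθ − g x² (1 + tan²θ)/(2v₀²). With x = 39.1, y = 2.33, v₀ = 40.0, g = 17.5:
8.361 tan²θ − 39.1 tanθ + (10.69) = 0.
tanθ = [39.1 ± √(39.1² − 4 × 8.361 × (10.69))] / (2 × 8.361) = (39.1 ± 34.22) / 16.72, giving tanθ = 0.2916 or 4.385.
θ = 16.26° or 77.15°; the larger is 77.15°.

77.15°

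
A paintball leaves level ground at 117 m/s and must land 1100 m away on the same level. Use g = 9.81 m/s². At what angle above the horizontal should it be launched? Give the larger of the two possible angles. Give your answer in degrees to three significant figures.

64.0°

Level-ground range R = v₀² sin(2θ)/g ⇒ sin(2θ) = gR/v₀² = 9.81 × 1100 / 117² = 0.7883.
2θ = 52.03° or 180° − 52.03° = 128.0°, so θ = 26.01° or 63.99°.
The larger angle is 63.99°.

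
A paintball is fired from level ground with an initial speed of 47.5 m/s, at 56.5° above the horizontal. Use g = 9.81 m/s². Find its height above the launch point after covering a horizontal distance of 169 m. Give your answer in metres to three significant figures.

Resolve: vₓ = 47.50 cos 56.5° = 26.22 m/s and v_y0 = 47.50 sin 56.5° = 39.61 m/s.
x = vₓ t ⇒ t = 169/26.22 = 6.446 s.
Height: y = v_y0 t − ½ g t² = 39.61 × 6.446 − 4.905 × 6.446² = 255.3 − 203.8 = 51.51 m.

51.5 m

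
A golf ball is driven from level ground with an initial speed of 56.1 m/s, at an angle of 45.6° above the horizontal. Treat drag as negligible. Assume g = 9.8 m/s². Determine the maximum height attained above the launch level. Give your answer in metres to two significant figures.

Components: vₓ = 56.10 cos 45.6° = 39.25 m/s, v_y0 = 56.10 sin 45.6° = 40.08 m/s.
Maximum height: H = v_y0² / (2g) = 40.08² / (2 × 9.80) = 81.97 m.

82 m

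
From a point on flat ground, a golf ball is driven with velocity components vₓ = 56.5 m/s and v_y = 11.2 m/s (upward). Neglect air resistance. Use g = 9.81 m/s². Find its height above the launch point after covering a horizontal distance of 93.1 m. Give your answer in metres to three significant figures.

Time to reach x = 93.1 m: t = x/vₓ = 93.1/56.50 = 1.648 s.
Height: y = v_y0 t − ½ g t² = 11.20 × 1.648 − 4.905 × 1.648² = 18.46 − 13.32 = 5.137 m.

5.14 m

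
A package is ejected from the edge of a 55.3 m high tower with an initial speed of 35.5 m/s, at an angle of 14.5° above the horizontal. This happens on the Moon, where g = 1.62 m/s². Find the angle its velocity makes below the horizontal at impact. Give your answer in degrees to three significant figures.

Resolve: vₓ = 35.50 cos 14.5° = 34.37 m/s and v_y0 = 35.50 sin 14.5° = 8.888 m/s.
With up positive and y = 0 at the ground: y(t) = 55.3 + (8.888) t − 0.8100 t². Setting y = 0 and taking the positive root: t = [8.888 + √(8.888² + 2·1.62·55.3)] / 1.62 = (8.888 + 16.07) / 1.62 = 15.41 s.
At impact: v_y = v_y0 − g t = −16.07 m/s; vₓ = 34.37 m/s.
Angle below horizontal: arctan(|v_y|/vₓ) = arctan(16.07/34.37) = 25.06°.

25.1°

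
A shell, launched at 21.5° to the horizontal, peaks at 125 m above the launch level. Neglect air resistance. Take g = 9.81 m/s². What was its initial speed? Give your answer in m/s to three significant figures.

135 m/s

At the peak v_y = 0, so v_y0 = √(2gH) = √(2 × 9.81 × 125) = 49.52 m/s.
v_y0 = v₀ sin θ ⇒ v₀ = 49.52 / sin 21.5° = 135.1 m/s.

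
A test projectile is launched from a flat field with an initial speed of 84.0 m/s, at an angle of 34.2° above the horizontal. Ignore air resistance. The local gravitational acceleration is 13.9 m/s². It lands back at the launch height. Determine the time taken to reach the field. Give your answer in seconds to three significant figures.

6.79 s

vₓ = 84.00 cos 34.2° = 69.47 m/s; v_y0 = 84.00 sin 34.2° = 47.22 m/s.
Time of flight on level ground: T = 2 v_y0 / g = 2 × 47.22 / 13.9 = 6.794 s.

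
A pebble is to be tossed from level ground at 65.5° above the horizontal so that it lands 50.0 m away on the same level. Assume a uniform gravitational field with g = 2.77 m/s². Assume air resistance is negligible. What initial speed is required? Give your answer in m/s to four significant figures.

13.55 m/s

From R = (v₀² / g) sin 2θ: v₀ = √(gR / sin 2θ).
v₀ = √(2.77 × 50.0 / sin 131.0°) = √(138.5 / 0.7547) = √183.51 = 13.55 m/s.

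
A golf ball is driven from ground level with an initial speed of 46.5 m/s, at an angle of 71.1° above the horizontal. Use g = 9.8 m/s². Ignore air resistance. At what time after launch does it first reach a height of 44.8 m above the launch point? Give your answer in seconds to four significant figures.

vₓ = 46.50 cos 71.1° = 15.06 m/s; v_y0 = 46.50 sin 71.1° = 43.99 m/s.
Set y = v_y0 t − ½ g t² = 44.8: 4.900 t² − 43.99 t + 44.8 = 0.
t = [43.99 ± √(43.99² − 2·9.80·44.8)] / 9.80 = (43.99 ± 32.52) / 9.80, so t = 1.171 s or t = 7.807 s.
The first (ascending) time is 1.171 s.

1.171 s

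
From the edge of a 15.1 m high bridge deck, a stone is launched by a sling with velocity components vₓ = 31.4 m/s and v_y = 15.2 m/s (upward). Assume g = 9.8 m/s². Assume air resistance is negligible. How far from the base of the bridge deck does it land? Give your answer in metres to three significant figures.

122 m

With up positive and y = 0 at the ground: y(t) = 15.1 + (15.20) t − 4.900 t². Setting y = 0 and taking the positive root: t = [15.20 + √(15.20² + 2·9.80·15.1)] / 9.80 = (15.20 + 22.96) / 9.80 = 3.894 s.
Horizontal distance: R = vₓ t = 31.40 × 3.894 = 122.3 m.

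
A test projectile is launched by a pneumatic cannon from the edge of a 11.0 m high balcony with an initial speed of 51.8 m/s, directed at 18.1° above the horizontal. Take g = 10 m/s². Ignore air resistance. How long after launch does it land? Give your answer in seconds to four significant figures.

3.798 s

Resolve: vₓ = 51.80 cos 18.1° = 49.24 m/s and v_y0 = 51.80 sin 18.1° = 16.09 m/s.
With up positive and y = 0 at the ground: y(t) = 11.0 + (16.09) t − 5.000 t². Setting y = 0 and taking the positive root: t = [16.09 + √(16.09² + 2·10.0·11.0)] / 10.0 = (16.09 + 21.89) / 10.0 = 3.798 s.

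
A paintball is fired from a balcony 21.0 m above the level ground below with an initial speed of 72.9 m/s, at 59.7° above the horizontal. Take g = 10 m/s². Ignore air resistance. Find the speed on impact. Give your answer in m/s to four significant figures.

Horizontal component vₓ = 72.90 cos 59.7° = 36.78 m/s; vertical v_y0 = 72.90 sin 59.7° = 62.94 m/s.
The projectile lands when y = 21.0 + (62.94) t − ½·10.0·t² = 0. Positive root: t = (62.94 + √(62.94² + 2·10.0·21.0)) / 10.0 = (62.94 + 66.19) / 10.0 = 12.91 s.
Vertical velocity at impact: v_y = v_y0 − g t = 62.94 − 10.0 × 12.91 = −66.19 m/s.
Speed: |v| = √(vₓ² + v_y²) = √(36.78² + 66.19²) = 75.73 m/s.

75.73 m/s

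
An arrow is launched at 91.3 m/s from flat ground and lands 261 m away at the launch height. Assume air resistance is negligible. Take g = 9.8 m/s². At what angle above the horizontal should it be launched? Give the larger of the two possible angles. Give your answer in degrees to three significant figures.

81.1°

From R = (v₀²/g) sin 2θ: sin 2θ = 9.80 × 261 / 8335.7 = 0.3068.
2θ = 17.87° or 180° − 17.87° = 162.1°, so θ = 8.935° or 81.07°.
The larger angle is 81.07°.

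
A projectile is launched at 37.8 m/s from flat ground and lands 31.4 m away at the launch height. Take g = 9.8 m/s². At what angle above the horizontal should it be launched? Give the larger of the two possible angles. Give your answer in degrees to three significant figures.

From R = (v₀²/g) sin 2θ: sin 2θ = 9.80 × 31.4 / 1428.8 = 0.2154.
2θ = 12.44° or 180° − 12.44° = 167.6°, so θ = 6.218° or 83.78°.
The larger angle is 83.78°.

83.8°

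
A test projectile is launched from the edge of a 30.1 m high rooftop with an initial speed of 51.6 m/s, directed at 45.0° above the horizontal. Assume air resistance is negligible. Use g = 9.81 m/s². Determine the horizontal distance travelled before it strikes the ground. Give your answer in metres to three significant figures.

299 m

Resolve: vₓ = 51.60 cos 45.0° = 36.49 m/s and v_y0 = 51.60 sin 45.0° = 36.49 m/s.
Vertical motion (up positive, ground at y = 0): 4.905 t² − (36.49) t − 30.1 = 0, so t = (36.49 + √(36.49² + 2·9.81·30.1)) / 9.81 = (36.49 + 43.84) / 9.81 = 8.188 s.
Horizontal distance: R = vₓ t = 36.49 × 8.188 = 298.8 m.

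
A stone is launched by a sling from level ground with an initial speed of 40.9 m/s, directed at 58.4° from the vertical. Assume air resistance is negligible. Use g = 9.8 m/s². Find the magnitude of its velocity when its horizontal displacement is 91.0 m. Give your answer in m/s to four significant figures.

vₓ = 40.90 sin 58.4° = 34.84 m/s; v_y0 = 40.90 cos 58.4° = 21.43 m/s.
Time to reach x = 91.0 m: t = x/vₓ = 91.0/34.84 = 2.612 s.
Vertical velocity there: v_y = v_y0 − g t = 21.43 − 9.80 × 2.612 = −4.169 m/s.
Speed: √(vₓ² + v_y²) = √(34.84² + 4.169²) = 35.08 m/s.

35.08 m/s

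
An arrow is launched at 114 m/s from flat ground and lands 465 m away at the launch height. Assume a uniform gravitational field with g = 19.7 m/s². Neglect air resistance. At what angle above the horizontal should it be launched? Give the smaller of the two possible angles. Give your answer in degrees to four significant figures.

22.41°

R = v₀² sin 2θ / g gives sin 2θ = gR/v₀² = 19.7·465/114² = 0.7049.
2θ = 44.82° or 180° − 44.82° = 135.2°, so θ = 22.41° or 67.59°.
The smaller angle is 22.41°.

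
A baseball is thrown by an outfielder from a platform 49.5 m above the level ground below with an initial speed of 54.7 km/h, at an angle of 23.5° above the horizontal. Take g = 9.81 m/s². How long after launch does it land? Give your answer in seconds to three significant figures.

3.85 s

Convert: 54.7 km/h = 54.7/3.6 = 15.19 m/s.
Components: vₓ = 15.19 cos 23.5° = 13.93 m/s, v_y0 = 15.19 sin 23.5° = 6.059 m/s.
Vertical motion (up positive, ground at y = 0): 4.905 t² − (6.059) t − 49.5 = 0, so t = (6.059 + √(6.059² + 2·9.81·49.5)) / 9.81 = (6.059 + 31.75) / 9.81 = 3.854 s.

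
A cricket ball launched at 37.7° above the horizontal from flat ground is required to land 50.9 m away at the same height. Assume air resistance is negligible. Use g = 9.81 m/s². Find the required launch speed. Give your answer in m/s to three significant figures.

22.7 m/s

Level-ground range: R = v₀² sin(2θ)/g, so v₀ = √(gR / sin 2θ).
v₀ = √(9.81 × 50.9 / sin 75.40°) = √(499.3 / 0.9677) = √515.99 = 22.72 m/s.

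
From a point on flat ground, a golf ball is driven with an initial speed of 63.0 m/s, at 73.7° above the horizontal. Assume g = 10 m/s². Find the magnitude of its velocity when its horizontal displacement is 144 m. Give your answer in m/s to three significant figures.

27.4 m/s

Horizontal component vₓ = 63.00 cos 73.7° = 17.68 m/s; vertical v_y0 = 63.00 sin 73.7° = 60.47 m/s.
Time to reach x = 144 m: t = x/vₓ = 144/17.68 = 8.144 s.
Vertical velocity there: v_y = v_y0 − g t = 60.47 − 10.0 × 8.144 = −20.97 m/s.
Speed: √(vₓ² + v_y²) = √(17.68² + 20.97²) = 27.43 m/s.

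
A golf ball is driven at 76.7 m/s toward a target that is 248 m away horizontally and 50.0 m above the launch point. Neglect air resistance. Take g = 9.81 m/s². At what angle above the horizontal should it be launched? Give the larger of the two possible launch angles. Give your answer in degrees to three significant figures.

Trajectory: y = x tanθ − g x² (1 + tan²θ)/(2v₀²). With x = 248, y = 50.0, v₀ = 76.7, g = 9.81:
51.28 tan²θ − 248 tanθ + (101.3) = 0.
tanθ = [248 ± √(248² − 4 × 51.28 × (101.3))] / (2 × 51.28) = (248 ± 201.8) / 102.6, giving tanθ = 0.4503 or 4.386.
θ = 24.24° or 77.16°; the larger is 77.16°.

77.2°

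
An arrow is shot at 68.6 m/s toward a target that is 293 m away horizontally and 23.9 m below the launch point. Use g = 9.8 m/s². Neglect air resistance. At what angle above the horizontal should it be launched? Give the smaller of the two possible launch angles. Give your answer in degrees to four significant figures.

Trajectory: y = x tanθ − g x² (1 + tan²θ)/(2v₀²). With x = 293, y = −23.9, v₀ = 68.6, g = 9.80:
89.39 tan²θ − 293 tanθ + (65.49) = 0.
tanθ = [293 ± √(293² − 4 × 89.39 × (65.49))] / (2 × 89.39) = (293 ± 249.9) / 178.8, giving tanθ = 0.2413 or 3.037.
θ = 13.56° or 71.77°; the smaller is 13.56°.

13.56°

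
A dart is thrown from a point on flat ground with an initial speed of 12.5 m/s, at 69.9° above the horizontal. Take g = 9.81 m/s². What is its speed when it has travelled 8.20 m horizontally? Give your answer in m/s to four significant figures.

Resolve: vₓ = 12.50 cos 69.9° = 4.296 m/s and v_y0 = 12.50 sin 69.9° = 11.74 m/s.
Time to reach x = 8.20 m: t = x/vₓ = 8.20/4.296 = 1.909 s.
Vertical velocity there: v_y = v_y0 − g t = 11.74 − 9.81 × 1.909 = −6.987 m/s.
Speed: √(vₓ² + v_y²) = √(4.296² + 6.987²) = 8.202 m/s.

8.202 m/s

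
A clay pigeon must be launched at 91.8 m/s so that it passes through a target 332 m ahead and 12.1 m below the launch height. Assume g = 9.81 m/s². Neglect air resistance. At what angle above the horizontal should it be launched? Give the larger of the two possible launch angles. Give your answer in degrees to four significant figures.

Trajectory: y = x tanθ − g x² (1 + tan²θ)/(2v₀²). With x = 332, y = −12.1, v₀ = 91.8, g = 9.81:
64.15 tan²θ − 332 tanθ + (52.05) = 0.
tanθ = [332 ± √(332² − 4 × 64.15 × (52.05))] / (2 × 64.15) = (332 ± 311.2) / 128.3, giving tanθ = 0.1619 or 5.013.
θ = 9.194° or 78.72°; the larger is 78.72°.

78.72°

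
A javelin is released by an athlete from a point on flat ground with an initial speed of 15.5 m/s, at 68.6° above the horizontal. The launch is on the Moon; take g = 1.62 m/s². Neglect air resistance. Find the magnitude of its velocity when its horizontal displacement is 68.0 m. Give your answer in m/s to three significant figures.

Horizontal component vₓ = 15.50 cos 68.6° = 5.656 m/s; vertical v_y0 = 15.50 sin 68.6° = 14.43 m/s.
Time to reach x = 68.0 m: t = x/vₓ = 68.0/5.656 = 12.02 s.
Vertical velocity there: v_y = v_y0 − g t = 14.43 − 1.62 × 12.02 = −5.047 m/s.
Speed: √(vₓ² + v_y²) = √(5.656² + 5.047²) = 7.580 m/s.

7.58 m/s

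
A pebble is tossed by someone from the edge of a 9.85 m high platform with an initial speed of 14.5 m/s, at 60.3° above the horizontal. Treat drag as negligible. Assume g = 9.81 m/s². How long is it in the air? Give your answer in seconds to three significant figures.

3.20 s

Resolve: vₓ = 14.50 cos 60.3° = 7.184 m/s and v_y0 = 14.50 sin 60.3° = 12.60 m/s.
Vertical motion (up positive, ground at y = 0): 4.905 t² − (12.60) t − 9.85 = 0, so t = (12.60 + √(12.60² + 2·9.81·9.85)) / 9.81 = (12.60 + 18.76) / 9.81 = 3.196 s.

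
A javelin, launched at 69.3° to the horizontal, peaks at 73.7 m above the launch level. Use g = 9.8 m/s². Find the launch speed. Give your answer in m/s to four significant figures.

40.63 m/s

At the peak v_y = 0, so v_y0 = √(2gH) = √(2 × 9.80 × 73.7) = 38.01 m/s.
v_y0 = v₀ sin θ ⇒ v₀ = 38.01 / sin 69.3° = 40.63 m/s.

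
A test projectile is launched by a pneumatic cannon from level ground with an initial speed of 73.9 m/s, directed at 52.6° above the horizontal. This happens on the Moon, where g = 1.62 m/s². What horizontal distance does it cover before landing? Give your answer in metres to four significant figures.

3253 m

vₓ = 73.90 cos 52.6° = 44.89 m/s; v_y0 = 73.90 sin 52.6° = 58.71 m/s.
Flight time T = 2 v_y0 / g = 72.48 s.
Range: R = vₓ T = 44.89 × 72.48 = 3253 m.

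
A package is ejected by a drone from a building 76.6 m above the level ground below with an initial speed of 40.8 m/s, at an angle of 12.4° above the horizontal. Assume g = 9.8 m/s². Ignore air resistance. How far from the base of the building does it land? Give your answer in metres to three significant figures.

197 m

Resolve: vₓ = 40.80 cos 12.4° = 39.85 m/s and v_y0 = 40.80 sin 12.4° = 8.761 m/s.
The projectile lands when y = 76.6 + (8.761) t − ½·9.80·t² = 0. Positive root: t = (8.761 + √(8.761² + 2·9.80·76.6)) / 9.80 = (8.761 + 39.73) / 9.80 = 4.948 s.
Horizontal distance: R = vₓ t = 39.85 × 4.948 = 197.2 m.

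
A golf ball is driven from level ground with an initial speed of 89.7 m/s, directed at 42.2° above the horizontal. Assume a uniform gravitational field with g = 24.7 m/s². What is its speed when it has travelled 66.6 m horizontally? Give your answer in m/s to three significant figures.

vₓ = 89.70 cos 42.2° = 66.45 m/s; v_y0 = 89.70 sin 42.2° = 60.25 m/s.
At x = 66.6 m, t = x/vₓ = 66.6/66.45 = 1.002 s.
Vertical velocity there: v_y = v_y0 − g t = 60.25 − 24.7 × 1.002 = 35.50 m/s.
Speed: √(vₓ² + v_y²) = √(66.45² + 35.50²) = 75.34 m/s.

75.3 m/s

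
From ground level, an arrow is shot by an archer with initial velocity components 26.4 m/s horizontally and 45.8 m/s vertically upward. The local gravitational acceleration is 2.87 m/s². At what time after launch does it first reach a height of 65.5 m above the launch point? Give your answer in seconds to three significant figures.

1.50 s

Set y = v_y0 t − ½ g t² = 65.5: 1.435 t² − 45.80 t + 65.5 = 0.
Quadratic formula: t = (45.80 ± √1721.7) / 2.87 = (45.80 ± 41.49) / 2.87 → t = 1.501 s or 30.42 s.
The first (ascending) time is 1.501 s.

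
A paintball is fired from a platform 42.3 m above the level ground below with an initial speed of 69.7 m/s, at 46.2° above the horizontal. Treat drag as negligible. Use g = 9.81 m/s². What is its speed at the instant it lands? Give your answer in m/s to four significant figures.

75.42 m/s

Horizontal component vₓ = 69.70 cos 46.2° = 48.24 m/s; vertical v_y0 = 69.70 sin 46.2° = 50.31 m/s.
The projectile lands when y = 42.3 + (50.31) t − ½·9.81·t² = 0. Positive root: t = (50.31 + √(50.31² + 2·9.81·42.3)) / 9.81 = (50.31 + 57.97) / 9.81 = 11.04 s.
Vertical velocity at impact: v_y = v_y0 − g t = 50.31 − 9.81 × 11.04 = −57.97 m/s.
Speed: |v| = √(vₓ² + v_y²) = √(48.24² + 57.97²) = 75.42 m/s.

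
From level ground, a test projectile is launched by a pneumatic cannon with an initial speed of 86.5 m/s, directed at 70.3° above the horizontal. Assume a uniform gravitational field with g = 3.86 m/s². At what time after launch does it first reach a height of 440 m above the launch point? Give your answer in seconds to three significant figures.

Horizontal component vₓ = 86.50 cos 70.3° = 29.16 m/s; vertical v_y0 = 86.50 sin 70.3° = 81.44 m/s.
Set y = v_y0 t − ½ g t² = 440: 1.930 t² − 81.44 t + 440 = 0.
t = [81.44 ± √(81.44² − 2·3.86·440)] / 3.86 = (81.44 ± 56.88) / 3.86, so t = 6.362 s or t = 35.83 s.
The first (ascending) time is 6.362 s.

6.36 s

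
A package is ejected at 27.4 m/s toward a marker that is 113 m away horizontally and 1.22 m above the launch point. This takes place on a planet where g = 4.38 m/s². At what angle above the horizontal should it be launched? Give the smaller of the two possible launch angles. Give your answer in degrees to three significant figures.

21.3°

Trajectory: y = x tanθ − g x² (1 + tan²θ)/(2v₀²). With x = 113, y = 1.22, v₀ = 27.4, g = 4.38:
37.25 tan²θ − 113 tanθ + (38.47) = 0.
tanθ = [113 ± √(113² − 4 × 37.25 × (38.47))] / (2 × 37.25) = (113 ± 83.89) / 74.50, giving tanθ = 0.3908 or 2.643.
θ = 21.34° or 69.28°; the smaller is 21.34°.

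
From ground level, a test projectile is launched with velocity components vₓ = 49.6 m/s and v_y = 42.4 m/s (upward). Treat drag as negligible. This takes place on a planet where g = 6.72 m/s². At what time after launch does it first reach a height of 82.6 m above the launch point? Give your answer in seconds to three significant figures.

2.41 s

Require v_y0 t − ½ g t² = 82.6, i.e. 3.360 t² − 42.40 t + 82.6 = 0.
t = [42.40 ± √(42.40² − 2·6.72·82.6)] / 6.72 = (42.40 ± 26.22) / 6.72, so t = 2.407 s or t = 10.21 s.
The first (ascending) time is 2.407 s.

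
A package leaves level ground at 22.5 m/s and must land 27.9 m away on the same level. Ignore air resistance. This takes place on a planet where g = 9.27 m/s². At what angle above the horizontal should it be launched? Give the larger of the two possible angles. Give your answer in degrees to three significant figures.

74.6°

R = v₀² sin 2θ / g gives sin 2θ = gR/v₀² = 9.27·27.9/22.5² = 0.5109.
2θ = 30.72° or 180° − 30.72° = 149.3°, so θ = 15.36° or 74.64°.
The larger angle is 74.64°.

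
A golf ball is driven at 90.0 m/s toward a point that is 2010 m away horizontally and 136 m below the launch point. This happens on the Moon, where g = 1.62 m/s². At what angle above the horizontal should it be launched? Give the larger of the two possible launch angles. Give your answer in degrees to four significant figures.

78.32°

Trajectory: y = x tanθ − g x² (1 + tan²θ)/(2v₀²). With x = 2010, y = −136, v₀ = 90.0, g = 1.62:
404.0 tan²θ − 2010 tanθ + (268.0) = 0.
tanθ = [2010 ± √(2010² − 4 × 404.0 × (268.0))] / (2 × 404.0) = (2010 ± 1899) / 808.0, giving tanθ = 0.1371 or 4.838.
θ = 7.808° or 78.32°; the larger is 78.32°.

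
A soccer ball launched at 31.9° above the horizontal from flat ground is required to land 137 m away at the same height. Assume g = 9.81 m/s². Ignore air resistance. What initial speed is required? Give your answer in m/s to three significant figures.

38.7 m/s

Level-ground range: R = v₀² sin(2θ)/g, so v₀ = √(gR / sin 2θ).
v₀ = √(9.81 × 137 / sin 63.80°) = √(1344 / 0.8973) = √1497.9 = 38.70 m/s.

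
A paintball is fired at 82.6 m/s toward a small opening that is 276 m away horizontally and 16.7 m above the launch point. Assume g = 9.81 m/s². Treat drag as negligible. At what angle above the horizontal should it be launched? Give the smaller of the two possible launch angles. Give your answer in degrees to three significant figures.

Trajectory: y = x tanθ − g x² (1 + tan²θ)/(2v₀²). With x = 276, y = 16.7, v₀ = 82.6, g = 9.81:
54.76 tan²θ − 276 tanθ + (71.46) = 0.
tanθ = [276 ± √(276² − 4 × 54.76 × (71.46))] / (2 × 54.76) = (276 ± 246.0) / 109.5, giving tanθ = 0.2738 or 4.766.
θ = 15.31° or 78.15°; the smaller is 15.31°.

15.3°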